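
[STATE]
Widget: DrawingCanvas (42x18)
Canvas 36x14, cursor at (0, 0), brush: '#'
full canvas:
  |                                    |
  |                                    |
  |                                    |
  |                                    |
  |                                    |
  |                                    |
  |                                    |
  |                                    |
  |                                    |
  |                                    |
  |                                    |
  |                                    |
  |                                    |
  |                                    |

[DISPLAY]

+                                         
                                          
                                          
                                          
                                          
                                          
                                          
                                          
                                          
                                          
                                          
                                          
                                          
                                          
                                          
                                          
                                          
                                          


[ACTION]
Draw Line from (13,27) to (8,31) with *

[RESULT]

+                                         
                                          
                                          
                                          
                                          
                                          
                                          
                                          
                               *          
                              *           
                             *            
                             *            
                            *             
                           *              
                                          
                                          
                                          
                                          


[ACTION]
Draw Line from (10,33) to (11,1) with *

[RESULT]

+                                         
                                          
                                          
                                          
                                          
                                          
                                          
                                          
                               *          
                              *           
                 *****************        
 ****************            *            
                            *             
                           *              
                                          
                                          
                                          
                                          


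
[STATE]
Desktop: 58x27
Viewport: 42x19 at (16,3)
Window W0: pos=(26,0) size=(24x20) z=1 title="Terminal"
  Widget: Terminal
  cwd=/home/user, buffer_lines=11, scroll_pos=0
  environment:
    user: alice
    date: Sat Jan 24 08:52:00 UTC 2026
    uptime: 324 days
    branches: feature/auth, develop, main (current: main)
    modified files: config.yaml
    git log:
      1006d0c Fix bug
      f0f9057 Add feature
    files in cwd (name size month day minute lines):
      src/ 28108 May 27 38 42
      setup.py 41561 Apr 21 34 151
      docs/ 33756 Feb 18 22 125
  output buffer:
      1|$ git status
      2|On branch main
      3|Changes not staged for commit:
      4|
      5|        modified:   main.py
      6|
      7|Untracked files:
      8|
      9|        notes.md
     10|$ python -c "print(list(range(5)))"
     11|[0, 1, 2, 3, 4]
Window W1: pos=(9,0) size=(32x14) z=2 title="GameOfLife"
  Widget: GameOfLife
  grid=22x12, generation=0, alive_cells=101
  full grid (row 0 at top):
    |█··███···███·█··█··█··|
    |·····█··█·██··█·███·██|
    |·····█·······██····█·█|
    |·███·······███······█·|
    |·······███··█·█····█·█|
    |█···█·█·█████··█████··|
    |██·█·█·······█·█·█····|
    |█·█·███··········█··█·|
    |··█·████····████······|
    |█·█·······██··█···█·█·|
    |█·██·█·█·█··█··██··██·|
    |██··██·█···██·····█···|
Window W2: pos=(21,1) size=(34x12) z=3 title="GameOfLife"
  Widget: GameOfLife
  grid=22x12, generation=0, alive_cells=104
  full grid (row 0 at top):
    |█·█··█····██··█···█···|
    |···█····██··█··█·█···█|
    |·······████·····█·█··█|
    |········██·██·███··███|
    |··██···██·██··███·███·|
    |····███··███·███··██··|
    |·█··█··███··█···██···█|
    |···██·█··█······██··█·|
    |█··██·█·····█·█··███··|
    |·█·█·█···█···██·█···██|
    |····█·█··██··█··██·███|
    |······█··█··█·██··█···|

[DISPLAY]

     ┠────────────────────────────────┨   
··█·█┃Gen: 0                          ┃   
·····┃·······████·····█·█··█          ┃   
·····┃········██·██·███··███          ┃   
·███·┃··██···██·██··███·███·          ┃   
█·███┃····███··███·███··██··          ┃   
·····┃·█··█··███··█···██···█          ┃   
█····┃···██·█··█······██··█·          ┃   
██···┃█··██·█·····█·█··███··          ┃   
····█┗━━━━━━━━━━━━━━━━━━━━━━━━━━━━━━━━┛   
━━━━━━━━━━━━━━━━━━━━━━━━┛]       ┃        
          ┃$ █                   ┃        
          ┃                      ┃        
          ┃                      ┃        
          ┃                      ┃        
          ┃                      ┃        
          ┗━━━━━━━━━━━━━━━━━━━━━━┛        
                                          
                                          


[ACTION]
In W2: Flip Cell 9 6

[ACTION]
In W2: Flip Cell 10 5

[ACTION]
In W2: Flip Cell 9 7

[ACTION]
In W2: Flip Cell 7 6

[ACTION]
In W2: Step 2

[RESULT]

     ┠────────────────────────────────┨   
··█·█┃Gen: 2                          ┃   
·····┃············█···█·███·          ┃   
·····┃····██·█····█·█······█          ┃   
·███·┃···█···█····█·█·······          ┃   
█·███┃·············██·····█·          ┃   
·····┃···█···██··········██·          ┃   
█····┃···············█·····█          ┃   
██···┃··██··█···█···█···██·█          ┃   
····█┗━━━━━━━━━━━━━━━━━━━━━━━━━━━━━━━━┛   
━━━━━━━━━━━━━━━━━━━━━━━━┛]       ┃        
          ┃$ █                   ┃        
          ┃                      ┃        
          ┃                      ┃        
          ┃                      ┃        
          ┃                      ┃        
          ┗━━━━━━━━━━━━━━━━━━━━━━┛        
                                          
                                          


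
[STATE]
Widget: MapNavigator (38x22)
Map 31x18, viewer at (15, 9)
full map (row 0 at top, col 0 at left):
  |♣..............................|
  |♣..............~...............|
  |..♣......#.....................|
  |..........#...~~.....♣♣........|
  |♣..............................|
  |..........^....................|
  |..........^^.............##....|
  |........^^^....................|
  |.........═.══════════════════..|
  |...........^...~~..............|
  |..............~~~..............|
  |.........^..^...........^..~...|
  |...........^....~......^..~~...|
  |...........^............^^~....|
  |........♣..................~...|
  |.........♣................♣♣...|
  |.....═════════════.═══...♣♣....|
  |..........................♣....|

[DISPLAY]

                                      
                                      
    ♣..............................   
    ♣..............~...............   
    ..♣......#.....................   
    ..........#...~~.....♣♣........   
    ♣..............................   
    ..........^....................   
    ..........^^.............##....   
    ........^^^....................   
    .........═.══════════════════..   
    ...........^...@~..............   
    ..............~~~..............   
    .........^..^...........^..~...   
    ...........^....~......^..~~...   
    ...........^............^^~....   
    ........♣..................~...   
    .........♣................♣♣...   
    .....═════════════.═══...♣♣....   
    ..........................♣....   
                                      
                                      


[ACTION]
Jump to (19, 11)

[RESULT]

♣..............................       
♣..............~...............       
..♣......#.....................       
..........#...~~.....♣♣........       
♣..............................       
..........^....................       
..........^^.............##....       
........^^^....................       
.........═.══════════════════..       
...........^...~~..............       
..............~~~..............       
.........^..^......@....^..~...       
...........^....~......^..~~...       
...........^............^^~....       
........♣..................~...       
.........♣................♣♣...       
.....═════════════.═══...♣♣....       
..........................♣....       
                                      
                                      
                                      
                                      


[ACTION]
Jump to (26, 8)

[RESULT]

                                      
                                      
                                      
........................              
........~...............              
..#.....................              
...#...~~.....♣♣........              
........................              
...^....................              
...^^.............##....              
.^^^....................              
..═.═══════════════@══..              
....^...~~..............              
.......~~~..............              
..^..^...........^..~...              
....^....~......^..~~...              
....^............^^~....              
.♣..................~...              
..♣................♣♣...              
═══════════.═══...♣♣....              
...................♣....              
                                      


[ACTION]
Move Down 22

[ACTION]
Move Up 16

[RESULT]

                                      
                                      
                                      
                                      
                                      
                                      
                                      
                                      
                                      
                                      
........................              
........~..........@....              
..#.....................              
...#...~~.....♣♣........              
........................              
...^....................              
...^^.............##....              
.^^^....................              
..═.══════════════════..              
....^...~~..............              
.......~~~..............              
..^..^...........^..~...              


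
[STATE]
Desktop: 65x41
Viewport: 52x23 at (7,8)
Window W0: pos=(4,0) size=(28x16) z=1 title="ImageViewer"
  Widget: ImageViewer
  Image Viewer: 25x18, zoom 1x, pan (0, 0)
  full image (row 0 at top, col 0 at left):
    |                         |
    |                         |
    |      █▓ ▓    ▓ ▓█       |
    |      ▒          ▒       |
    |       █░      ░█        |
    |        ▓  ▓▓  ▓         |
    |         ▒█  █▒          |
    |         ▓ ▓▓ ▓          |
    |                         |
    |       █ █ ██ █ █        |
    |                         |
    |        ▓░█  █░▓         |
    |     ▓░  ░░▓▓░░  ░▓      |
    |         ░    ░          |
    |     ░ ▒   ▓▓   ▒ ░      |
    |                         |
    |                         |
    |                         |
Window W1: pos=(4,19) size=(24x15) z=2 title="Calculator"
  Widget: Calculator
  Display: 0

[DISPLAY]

      ▓  ▓▓  ▓          ┃                           
       ▒█  █▒           ┃                           
       ▓ ▓▓ ▓           ┃                           
                        ┃                           
     █ █ ██ █ █         ┃                           
                        ┃                           
      ▓░█  █░▓          ┃                           
━━━━━━━━━━━━━━━━━━━━━━━━┛                           
                                                    
                                                    
                                                    
━━━━━━━━━━━━━━━━━━━━┓                               
alculator           ┃                               
────────────────────┨                               
                   0┃                               
──┬───┬───┬───┐     ┃                               
7 │ 8 │ 9 │ ÷ │     ┃                               
──┼───┼───┼───┤     ┃                               
4 │ 5 │ 6 │ × │     ┃                               
──┼───┼───┼───┤     ┃                               
1 │ 2 │ 3 │ - │     ┃                               
──┼───┼───┼───┤     ┃                               
0 │ . │ = │ + │     ┃                               


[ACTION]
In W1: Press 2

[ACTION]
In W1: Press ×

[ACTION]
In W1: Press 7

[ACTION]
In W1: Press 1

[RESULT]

      ▓  ▓▓  ▓          ┃                           
       ▒█  █▒           ┃                           
       ▓ ▓▓ ▓           ┃                           
                        ┃                           
     █ █ ██ █ █         ┃                           
                        ┃                           
      ▓░█  █░▓          ┃                           
━━━━━━━━━━━━━━━━━━━━━━━━┛                           
                                                    
                                                    
                                                    
━━━━━━━━━━━━━━━━━━━━┓                               
alculator           ┃                               
────────────────────┨                               
                  71┃                               
──┬───┬───┬───┐     ┃                               
7 │ 8 │ 9 │ ÷ │     ┃                               
──┼───┼───┼───┤     ┃                               
4 │ 5 │ 6 │ × │     ┃                               
──┼───┼───┼───┤     ┃                               
1 │ 2 │ 3 │ - │     ┃                               
──┼───┼───┼───┤     ┃                               
0 │ . │ = │ + │     ┃                               


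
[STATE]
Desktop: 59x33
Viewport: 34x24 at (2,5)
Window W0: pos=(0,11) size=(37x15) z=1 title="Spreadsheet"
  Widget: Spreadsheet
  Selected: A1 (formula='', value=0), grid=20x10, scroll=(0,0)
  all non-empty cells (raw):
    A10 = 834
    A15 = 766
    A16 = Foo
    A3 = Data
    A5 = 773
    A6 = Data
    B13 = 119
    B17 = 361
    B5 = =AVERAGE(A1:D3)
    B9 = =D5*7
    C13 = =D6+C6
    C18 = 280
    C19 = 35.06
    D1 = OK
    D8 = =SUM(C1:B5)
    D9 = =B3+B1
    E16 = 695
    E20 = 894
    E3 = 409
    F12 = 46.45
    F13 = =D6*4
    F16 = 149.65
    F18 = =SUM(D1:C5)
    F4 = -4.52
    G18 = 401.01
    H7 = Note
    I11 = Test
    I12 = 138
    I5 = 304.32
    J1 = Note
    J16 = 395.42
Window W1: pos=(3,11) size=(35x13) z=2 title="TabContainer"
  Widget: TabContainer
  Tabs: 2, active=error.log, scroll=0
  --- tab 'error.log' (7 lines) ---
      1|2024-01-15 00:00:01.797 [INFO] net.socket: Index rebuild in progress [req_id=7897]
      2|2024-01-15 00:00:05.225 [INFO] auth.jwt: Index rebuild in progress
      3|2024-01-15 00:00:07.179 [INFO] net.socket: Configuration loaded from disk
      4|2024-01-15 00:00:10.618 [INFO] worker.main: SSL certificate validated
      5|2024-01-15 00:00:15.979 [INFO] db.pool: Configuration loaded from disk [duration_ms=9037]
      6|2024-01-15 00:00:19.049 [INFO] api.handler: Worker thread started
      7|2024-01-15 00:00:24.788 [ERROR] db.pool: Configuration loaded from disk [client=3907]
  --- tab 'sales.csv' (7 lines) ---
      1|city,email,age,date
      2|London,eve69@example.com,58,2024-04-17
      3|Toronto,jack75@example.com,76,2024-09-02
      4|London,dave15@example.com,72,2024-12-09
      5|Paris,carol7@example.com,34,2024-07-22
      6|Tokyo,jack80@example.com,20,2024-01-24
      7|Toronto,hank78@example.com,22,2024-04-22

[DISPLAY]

                                  
                                  
                                  
                                  
                                  
                                  
━┏━━━━━━━━━━━━━━━━━━━━━━━━━━━━━━━━
S┃ TabContainer                   
─┠────────────────────────────────
1┃[error.log]│ sales.csv          
 ┃────────────────────────────────
-┃2024-01-15 00:00:01.797 [INFO] n
 ┃2024-01-15 00:00:05.225 [INFO] a
 ┃2024-01-15 00:00:07.179 [INFO] n
 ┃2024-01-15 00:00:10.618 [INFO] w
 ┃2024-01-15 00:00:15.979 [INFO] d
 ┃2024-01-15 00:00:19.049 [INFO] a
 ┃2024-01-15 00:00:24.788 [ERROR] 
 ┗━━━━━━━━━━━━━━━━━━━━━━━━━━━━━━━━
 8        0       0       0       
━━━━━━━━━━━━━━━━━━━━━━━━━━━━━━━━━━
                                  
                                  
                                  


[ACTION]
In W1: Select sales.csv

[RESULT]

                                  
                                  
                                  
                                  
                                  
                                  
━┏━━━━━━━━━━━━━━━━━━━━━━━━━━━━━━━━
S┃ TabContainer                   
─┠────────────────────────────────
1┃ error.log │[sales.csv]         
 ┃────────────────────────────────
-┃city,email,age,date             
 ┃London,eve69@example.com,58,2024
 ┃Toronto,jack75@example.com,76,20
 ┃London,dave15@example.com,72,202
 ┃Paris,carol7@example.com,34,2024
 ┃Tokyo,jack80@example.com,20,2024
 ┃Toronto,hank78@example.com,22,20
 ┗━━━━━━━━━━━━━━━━━━━━━━━━━━━━━━━━
 8        0       0       0       
━━━━━━━━━━━━━━━━━━━━━━━━━━━━━━━━━━
                                  
                                  
                                  


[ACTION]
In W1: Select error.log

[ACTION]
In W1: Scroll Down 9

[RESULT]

                                  
                                  
                                  
                                  
                                  
                                  
━┏━━━━━━━━━━━━━━━━━━━━━━━━━━━━━━━━
S┃ TabContainer                   
─┠────────────────────────────────
1┃[error.log]│ sales.csv          
 ┃────────────────────────────────
-┃2024-01-15 00:00:24.788 [ERROR] 
 ┃                                
 ┃                                
 ┃                                
 ┃                                
 ┃                                
 ┃                                
 ┗━━━━━━━━━━━━━━━━━━━━━━━━━━━━━━━━
 8        0       0       0       
━━━━━━━━━━━━━━━━━━━━━━━━━━━━━━━━━━
                                  
                                  
                                  


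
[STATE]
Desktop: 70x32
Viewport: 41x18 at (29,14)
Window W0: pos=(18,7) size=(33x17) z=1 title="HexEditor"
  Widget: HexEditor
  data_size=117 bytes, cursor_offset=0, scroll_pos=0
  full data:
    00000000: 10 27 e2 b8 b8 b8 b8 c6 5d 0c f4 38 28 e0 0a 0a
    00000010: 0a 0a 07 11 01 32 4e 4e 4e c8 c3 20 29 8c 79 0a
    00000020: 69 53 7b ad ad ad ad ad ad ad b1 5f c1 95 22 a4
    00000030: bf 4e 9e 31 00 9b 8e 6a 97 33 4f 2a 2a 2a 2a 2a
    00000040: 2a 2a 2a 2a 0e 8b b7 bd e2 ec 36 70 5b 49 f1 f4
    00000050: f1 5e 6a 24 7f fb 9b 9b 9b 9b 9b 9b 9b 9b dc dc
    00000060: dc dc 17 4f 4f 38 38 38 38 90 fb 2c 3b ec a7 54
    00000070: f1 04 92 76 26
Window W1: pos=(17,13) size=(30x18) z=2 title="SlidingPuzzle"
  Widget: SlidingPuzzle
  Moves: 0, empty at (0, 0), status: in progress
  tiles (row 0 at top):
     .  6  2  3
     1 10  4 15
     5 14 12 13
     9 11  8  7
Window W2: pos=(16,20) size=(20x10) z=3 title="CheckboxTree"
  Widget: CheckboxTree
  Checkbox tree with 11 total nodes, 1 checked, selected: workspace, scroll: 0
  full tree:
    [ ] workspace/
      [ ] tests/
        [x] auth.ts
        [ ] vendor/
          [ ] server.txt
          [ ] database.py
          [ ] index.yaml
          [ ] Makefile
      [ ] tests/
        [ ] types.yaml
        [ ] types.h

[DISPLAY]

zle              ┃b7 ┃                   
─────────────────┨9b ┃                   
────┬────┐       ┃38 ┃                   
  2 │  3 │       ┃   ┃                   
────┼────┤       ┃   ┃                   
  4 │ 15 │       ┃   ┃                   
━━━━━━┓──┤       ┃   ┃                   
e     ┃3 │       ┃   ┃                   
──────┨──┤       ┃   ┃                   
ce/   ┃7 │       ┃━━━┛                   
/     ┃──┘       ┃                       
h.ts  ┃          ┃                       
dor/  ┃          ┃                       
erver.┃          ┃                       
atabas┃          ┃                       
━━━━━━┛          ┃                       
━━━━━━━━━━━━━━━━━┛                       
                                         


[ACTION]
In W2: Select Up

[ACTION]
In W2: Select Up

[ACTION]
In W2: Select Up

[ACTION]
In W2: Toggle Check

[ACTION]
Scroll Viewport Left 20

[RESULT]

        ┃ SlidingPuzzle              ┃b7 
        ┠────────────────────────────┨9b 
        ┃┌────┬────┬────┬────┐       ┃38 
        ┃│    │  6 │  2 │  3 │       ┃   
        ┃├────┼────┼────┼────┤       ┃   
        ┃│  1 │ 10 │  4 │ 15 │       ┃   
       ┏━━━━━━━━━━━━━━━━━━┓──┤       ┃   
       ┃ CheckboxTree     ┃3 │       ┃   
       ┠──────────────────┨──┤       ┃   
       ┃>[x] workspace/   ┃7 │       ┃━━━
       ┃   [x] tests/     ┃──┘       ┃   
       ┃     [x] auth.ts  ┃          ┃   
       ┃     [x] vendor/  ┃          ┃   
       ┃       [x] server.┃          ┃   
       ┃       [x] databas┃          ┃   
       ┗━━━━━━━━━━━━━━━━━━┛          ┃   
        ┗━━━━━━━━━━━━━━━━━━━━━━━━━━━━┛   
                                         


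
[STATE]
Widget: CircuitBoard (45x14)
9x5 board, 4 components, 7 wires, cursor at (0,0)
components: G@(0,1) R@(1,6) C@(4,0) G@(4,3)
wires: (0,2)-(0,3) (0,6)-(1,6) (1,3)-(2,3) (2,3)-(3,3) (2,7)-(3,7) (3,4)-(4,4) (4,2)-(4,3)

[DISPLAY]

   0 1 2 3 4 5 6 7 8                         
0  [.]  G   · ─ ·           ·                
                            │                
1               ·           R                
                │                            
2               ·               ·            
                │               │            
3               ·   ·           ·            
                    │                        
4   C       · ─ G   ·                        
Cursor: (0,0)                                
                                             
                                             
                                             


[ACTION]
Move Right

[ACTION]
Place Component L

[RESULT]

   0 1 2 3 4 5 6 7 8                         
0      [L]  · ─ ·           ·                
                            │                
1               ·           R                
                │                            
2               ·               ·            
                │               │            
3               ·   ·           ·            
                    │                        
4   C       · ─ G   ·                        
Cursor: (0,1)                                
                                             
                                             
                                             


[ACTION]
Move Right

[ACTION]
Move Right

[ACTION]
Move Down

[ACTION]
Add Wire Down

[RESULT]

   0 1 2 3 4 5 6 7 8                         
0       L   · ─ ·           ·                
                            │                
1              [.]          R                
                │                            
2               ·               ·            
                │               │            
3               ·   ·           ·            
                    │                        
4   C       · ─ G   ·                        
Cursor: (1,3)                                
                                             
                                             
                                             


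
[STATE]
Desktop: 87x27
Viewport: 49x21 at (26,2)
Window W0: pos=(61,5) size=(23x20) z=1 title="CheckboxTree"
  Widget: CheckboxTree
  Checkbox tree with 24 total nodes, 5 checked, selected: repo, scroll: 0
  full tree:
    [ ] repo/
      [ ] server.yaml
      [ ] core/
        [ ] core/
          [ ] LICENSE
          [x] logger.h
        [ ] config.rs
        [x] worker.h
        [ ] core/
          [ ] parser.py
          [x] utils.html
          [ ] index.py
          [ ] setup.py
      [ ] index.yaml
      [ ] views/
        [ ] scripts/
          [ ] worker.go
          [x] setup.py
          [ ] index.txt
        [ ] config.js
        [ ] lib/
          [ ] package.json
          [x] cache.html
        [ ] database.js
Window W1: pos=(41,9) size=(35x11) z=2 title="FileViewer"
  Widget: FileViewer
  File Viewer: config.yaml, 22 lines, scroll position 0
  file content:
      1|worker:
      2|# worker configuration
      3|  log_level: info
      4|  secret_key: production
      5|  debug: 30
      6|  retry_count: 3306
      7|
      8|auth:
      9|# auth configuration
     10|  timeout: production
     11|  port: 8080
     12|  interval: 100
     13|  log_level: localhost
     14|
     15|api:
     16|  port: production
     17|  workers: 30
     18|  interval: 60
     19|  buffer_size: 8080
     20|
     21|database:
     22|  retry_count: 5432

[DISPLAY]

                                                 
                                                 
                                                 
                                   ┏━━━━━━━━━━━━━
                                   ┃ CheckboxTree
                                   ┠─────────────
                                   ┃>[-] repo/   
               ┏━━━━━━━━━━━━━━━━━━━━━━━━━━━━━━━━━
               ┃ FileViewer                      
               ┠─────────────────────────────────
               ┃worker:                         ▲
               ┃# worker configuration          █
               ┃  log_level: info               ░
               ┃  secret_key: production        ░
               ┃  debug: 30                     ░
               ┃  retry_count: 3306             ░
               ┃                                ▼
               ┗━━━━━━━━━━━━━━━━━━━━━━━━━━━━━━━━━
                                   ┃       [ ] se
                                   ┃   [ ] index.
                                   ┃   [-] views/


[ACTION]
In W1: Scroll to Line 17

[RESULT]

                                                 
                                                 
                                                 
                                   ┏━━━━━━━━━━━━━
                                   ┃ CheckboxTree
                                   ┠─────────────
                                   ┃>[-] repo/   
               ┏━━━━━━━━━━━━━━━━━━━━━━━━━━━━━━━━━
               ┃ FileViewer                      
               ┠─────────────────────────────────
               ┃  port: production              ▲
               ┃  workers: 30                   ░
               ┃  interval: 60                  ░
               ┃  buffer_size: 8080             ░
               ┃                                ░
               ┃database:                       █
               ┃  retry_count: 5432             ▼
               ┗━━━━━━━━━━━━━━━━━━━━━━━━━━━━━━━━━
                                   ┃       [ ] se
                                   ┃   [ ] index.
                                   ┃   [-] views/


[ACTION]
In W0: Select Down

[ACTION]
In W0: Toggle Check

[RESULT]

                                                 
                                                 
                                                 
                                   ┏━━━━━━━━━━━━━
                                   ┃ CheckboxTree
                                   ┠─────────────
                                   ┃ [-] repo/   
               ┏━━━━━━━━━━━━━━━━━━━━━━━━━━━━━━━━━
               ┃ FileViewer                      
               ┠─────────────────────────────────
               ┃  port: production              ▲
               ┃  workers: 30                   ░
               ┃  interval: 60                  ░
               ┃  buffer_size: 8080             ░
               ┃                                ░
               ┃database:                       █
               ┃  retry_count: 5432             ▼
               ┗━━━━━━━━━━━━━━━━━━━━━━━━━━━━━━━━━
                                   ┃       [ ] se
                                   ┃   [ ] index.
                                   ┃   [-] views/


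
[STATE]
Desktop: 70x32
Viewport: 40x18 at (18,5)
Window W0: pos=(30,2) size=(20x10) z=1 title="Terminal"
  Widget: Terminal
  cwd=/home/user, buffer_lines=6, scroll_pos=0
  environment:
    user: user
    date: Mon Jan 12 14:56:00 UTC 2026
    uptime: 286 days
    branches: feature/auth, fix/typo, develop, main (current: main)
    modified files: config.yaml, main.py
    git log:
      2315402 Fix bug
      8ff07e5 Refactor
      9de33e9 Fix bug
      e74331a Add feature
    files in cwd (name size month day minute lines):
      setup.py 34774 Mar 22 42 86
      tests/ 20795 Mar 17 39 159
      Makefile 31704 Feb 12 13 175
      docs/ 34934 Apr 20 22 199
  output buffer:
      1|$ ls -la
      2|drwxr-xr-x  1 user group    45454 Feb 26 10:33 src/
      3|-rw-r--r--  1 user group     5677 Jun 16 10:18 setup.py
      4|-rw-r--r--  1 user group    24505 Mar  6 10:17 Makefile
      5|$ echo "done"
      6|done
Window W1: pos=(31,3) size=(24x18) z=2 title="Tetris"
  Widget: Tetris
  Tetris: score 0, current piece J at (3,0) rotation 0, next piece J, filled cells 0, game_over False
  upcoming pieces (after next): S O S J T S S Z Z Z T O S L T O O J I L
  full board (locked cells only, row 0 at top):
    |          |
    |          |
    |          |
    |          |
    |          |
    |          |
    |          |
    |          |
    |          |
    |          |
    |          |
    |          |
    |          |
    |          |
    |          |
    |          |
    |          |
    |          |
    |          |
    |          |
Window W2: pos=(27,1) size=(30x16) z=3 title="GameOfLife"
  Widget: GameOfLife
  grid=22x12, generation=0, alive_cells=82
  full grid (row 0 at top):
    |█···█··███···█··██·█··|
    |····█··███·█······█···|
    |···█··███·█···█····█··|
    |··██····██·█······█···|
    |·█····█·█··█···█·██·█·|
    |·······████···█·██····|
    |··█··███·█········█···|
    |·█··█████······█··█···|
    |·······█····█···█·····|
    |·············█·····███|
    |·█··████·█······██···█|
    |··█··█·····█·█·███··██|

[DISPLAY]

         ┃█···█··███···█··██·█··      ┃ 
         ┃····█··███·█······█···      ┃ 
         ┃···█··███·█···█····█··      ┃ 
         ┃··██····██·█······█···      ┃ 
         ┃·█····█·█··█···█·██·█·      ┃ 
         ┃·······████···█·██····      ┃ 
         ┃··█··███·█········█···      ┃ 
         ┃·█··█████······█··█···      ┃ 
         ┃·······█····█···█·····      ┃ 
         ┃·············█·····███      ┃ 
         ┃·█··████·█······██···█      ┃ 
         ┗━━━━━━━━━━━━━━━━━━━━━━━━━━━━┛ 
             ┃          │           ┃   
             ┃          │           ┃   
             ┃          │           ┃   
             ┗━━━━━━━━━━━━━━━━━━━━━━┛   
                                        
                                        


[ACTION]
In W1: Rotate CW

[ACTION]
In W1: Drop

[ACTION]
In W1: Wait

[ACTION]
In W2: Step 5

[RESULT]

         ┃·····██···············      ┃ 
         ┃······██··············      ┃ 
         ┃·····█·····█··········      ┃ 
         ┃·········█·█··········      ┃ 
         ┃·········█·█···██··█··      ┃ 
         ┃···············██··█··      ┃ 
         ┃··············█···█···      ┃ 
         ┃·······█·······██·····      ┃ 
         ┃····███·█·············      ┃ 
         ┃·····██·█·············      ┃ 
         ┃······················      ┃ 
         ┗━━━━━━━━━━━━━━━━━━━━━━━━━━━━┛ 
             ┃          │           ┃   
             ┃          │           ┃   
             ┃          │           ┃   
             ┗━━━━━━━━━━━━━━━━━━━━━━┛   
                                        
                                        


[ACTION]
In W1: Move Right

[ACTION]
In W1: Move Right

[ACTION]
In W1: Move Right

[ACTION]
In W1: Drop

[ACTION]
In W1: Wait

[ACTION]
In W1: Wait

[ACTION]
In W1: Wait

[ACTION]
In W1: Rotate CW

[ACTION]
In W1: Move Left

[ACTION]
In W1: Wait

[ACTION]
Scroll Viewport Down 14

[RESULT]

         ┃·····██·█·············      ┃ 
         ┃······················      ┃ 
         ┗━━━━━━━━━━━━━━━━━━━━━━━━━━━━┛ 
             ┃          │           ┃   
             ┃          │           ┃   
             ┃          │           ┃   
             ┗━━━━━━━━━━━━━━━━━━━━━━┛   
                                        
                                        
                                        
                                        
                                        
                                        
                                        
                                        
                                        
                                        
                                        
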